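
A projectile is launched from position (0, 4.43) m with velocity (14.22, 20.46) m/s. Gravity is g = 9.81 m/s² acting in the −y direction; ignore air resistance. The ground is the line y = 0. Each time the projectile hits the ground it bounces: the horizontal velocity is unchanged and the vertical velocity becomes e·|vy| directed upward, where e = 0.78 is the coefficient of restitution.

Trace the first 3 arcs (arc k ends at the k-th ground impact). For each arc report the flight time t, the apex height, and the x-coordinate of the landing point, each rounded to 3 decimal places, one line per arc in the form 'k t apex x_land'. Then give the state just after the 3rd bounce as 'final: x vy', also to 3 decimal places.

Arc 1: start y=4.430, vy=20.460 → t=4.378, apex=25.766, x_land=62.249, impact vy=-22.484
  bounce: vy ← 0.78·22.484 = 17.537
Arc 2: start y=0.000, vy=17.537 → t=3.575, apex=15.676, x_land=113.092, impact vy=-17.537
  bounce: vy ← 0.78·17.537 = 13.679
Arc 3: start y=0.000, vy=13.679 → t=2.789, apex=9.537, x_land=152.749, impact vy=-13.679
  bounce: vy ← 0.78·13.679 = 10.670

1 4.378 25.766 62.249
2 3.575 15.676 113.092
3 2.789 9.537 152.749
final: 152.749 10.670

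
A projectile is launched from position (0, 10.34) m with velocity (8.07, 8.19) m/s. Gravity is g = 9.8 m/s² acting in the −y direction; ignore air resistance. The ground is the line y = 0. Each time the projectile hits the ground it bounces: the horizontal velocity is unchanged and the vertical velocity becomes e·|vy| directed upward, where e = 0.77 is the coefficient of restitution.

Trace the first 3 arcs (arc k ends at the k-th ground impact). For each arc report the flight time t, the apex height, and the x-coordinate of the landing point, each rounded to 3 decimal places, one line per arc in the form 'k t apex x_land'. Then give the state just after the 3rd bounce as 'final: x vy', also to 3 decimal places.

1 2.512 13.762 20.269
2 2.581 8.160 41.096
3 1.987 4.838 57.134
final: 57.134 7.498

Arc 1: start y=10.340, vy=8.190 → t=2.512, apex=13.762, x_land=20.269, impact vy=-16.424
  bounce: vy ← 0.77·16.424 = 12.646
Arc 2: start y=0.000, vy=12.646 → t=2.581, apex=8.160, x_land=41.096, impact vy=-12.646
  bounce: vy ← 0.77·12.646 = 9.738
Arc 3: start y=0.000, vy=9.738 → t=1.987, apex=4.838, x_land=57.134, impact vy=-9.738
  bounce: vy ← 0.77·9.738 = 7.498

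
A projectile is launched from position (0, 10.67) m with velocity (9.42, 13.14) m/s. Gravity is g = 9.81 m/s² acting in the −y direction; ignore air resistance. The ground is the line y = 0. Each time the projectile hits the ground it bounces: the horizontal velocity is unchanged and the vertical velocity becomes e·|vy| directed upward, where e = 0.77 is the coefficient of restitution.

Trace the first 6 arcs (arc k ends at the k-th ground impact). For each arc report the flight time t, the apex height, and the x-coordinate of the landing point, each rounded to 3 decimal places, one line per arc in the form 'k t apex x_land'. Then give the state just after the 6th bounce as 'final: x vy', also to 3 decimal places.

Arc 1: start y=10.670, vy=13.140 → t=3.332, apex=19.470, x_land=31.386, impact vy=-19.545
  bounce: vy ← 0.77·19.545 = 15.050
Arc 2: start y=0.000, vy=15.050 → t=3.068, apex=11.544, x_land=60.288, impact vy=-15.050
  bounce: vy ← 0.77·15.050 = 11.588
Arc 3: start y=0.000, vy=11.588 → t=2.363, apex=6.844, x_land=82.543, impact vy=-11.588
  bounce: vy ← 0.77·11.588 = 8.923
Arc 4: start y=0.000, vy=8.923 → t=1.819, apex=4.058, x_land=99.680, impact vy=-8.923
  bounce: vy ← 0.77·8.923 = 6.871
Arc 5: start y=0.000, vy=6.871 → t=1.401, apex=2.406, x_land=112.875, impact vy=-6.871
  bounce: vy ← 0.77·6.871 = 5.290
Arc 6: start y=0.000, vy=5.290 → t=1.079, apex=1.427, x_land=123.035, impact vy=-5.290
  bounce: vy ← 0.77·5.290 = 4.074

1 3.332 19.470 31.386
2 3.068 11.544 60.288
3 2.363 6.844 82.543
4 1.819 4.058 99.680
5 1.401 2.406 112.875
6 1.079 1.427 123.035
final: 123.035 4.074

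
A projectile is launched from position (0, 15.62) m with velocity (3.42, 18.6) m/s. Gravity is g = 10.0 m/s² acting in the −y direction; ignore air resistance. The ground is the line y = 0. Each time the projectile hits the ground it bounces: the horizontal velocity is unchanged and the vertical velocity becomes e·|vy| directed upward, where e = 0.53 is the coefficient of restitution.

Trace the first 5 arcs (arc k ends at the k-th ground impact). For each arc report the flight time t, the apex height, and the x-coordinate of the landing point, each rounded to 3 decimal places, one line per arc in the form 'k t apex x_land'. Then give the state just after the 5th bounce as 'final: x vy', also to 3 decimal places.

1 4.426 32.918 15.136
2 2.720 9.247 24.438
3 1.441 2.597 29.368
4 0.764 0.730 31.981
5 0.405 0.205 33.366
final: 33.366 1.073

Arc 1: start y=15.620, vy=18.600 → t=4.426, apex=32.918, x_land=15.136, impact vy=-25.659
  bounce: vy ← 0.53·25.659 = 13.599
Arc 2: start y=0.000, vy=13.599 → t=2.720, apex=9.247, x_land=24.438, impact vy=-13.599
  bounce: vy ← 0.53·13.599 = 7.207
Arc 3: start y=0.000, vy=7.207 → t=1.441, apex=2.597, x_land=29.368, impact vy=-7.207
  bounce: vy ← 0.53·7.207 = 3.820
Arc 4: start y=0.000, vy=3.820 → t=0.764, apex=0.730, x_land=31.981, impact vy=-3.820
  bounce: vy ← 0.53·3.820 = 2.025
Arc 5: start y=0.000, vy=2.025 → t=0.405, apex=0.205, x_land=33.366, impact vy=-2.025
  bounce: vy ← 0.53·2.025 = 1.073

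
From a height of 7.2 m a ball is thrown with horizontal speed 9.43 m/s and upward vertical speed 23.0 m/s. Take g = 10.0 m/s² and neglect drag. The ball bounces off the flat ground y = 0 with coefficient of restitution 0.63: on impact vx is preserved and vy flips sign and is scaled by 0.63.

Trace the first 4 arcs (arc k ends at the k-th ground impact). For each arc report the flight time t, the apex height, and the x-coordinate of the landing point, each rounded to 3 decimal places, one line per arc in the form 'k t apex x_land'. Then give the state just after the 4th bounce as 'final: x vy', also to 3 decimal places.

Arc 1: start y=7.200, vy=23.000 → t=4.894, apex=33.650, x_land=46.153, impact vy=-25.942
  bounce: vy ← 0.63·25.942 = 16.344
Arc 2: start y=0.000, vy=16.344 → t=3.269, apex=13.356, x_land=76.977, impact vy=-16.344
  bounce: vy ← 0.63·16.344 = 10.296
Arc 3: start y=0.000, vy=10.296 → t=2.059, apex=5.301, x_land=96.396, impact vy=-10.296
  bounce: vy ← 0.63·10.296 = 6.487
Arc 4: start y=0.000, vy=6.487 → t=1.297, apex=2.104, x_land=108.630, impact vy=-6.487
  bounce: vy ← 0.63·6.487 = 4.087

1 4.894 33.650 46.153
2 3.269 13.356 76.977
3 2.059 5.301 96.396
4 1.297 2.104 108.630
final: 108.630 4.087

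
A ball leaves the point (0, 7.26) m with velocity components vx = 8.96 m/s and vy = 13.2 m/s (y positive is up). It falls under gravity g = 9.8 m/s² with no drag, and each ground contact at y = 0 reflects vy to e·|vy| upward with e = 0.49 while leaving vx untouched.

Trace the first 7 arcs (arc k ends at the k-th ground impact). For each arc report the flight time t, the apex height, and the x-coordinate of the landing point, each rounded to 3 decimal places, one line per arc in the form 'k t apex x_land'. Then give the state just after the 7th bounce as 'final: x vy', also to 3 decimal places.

Arc 1: start y=7.260, vy=13.200 → t=3.162, apex=16.150, x_land=28.335, impact vy=-17.791
  bounce: vy ← 0.49·17.791 = 8.718
Arc 2: start y=0.000, vy=8.718 → t=1.779, apex=3.878, x_land=44.276, impact vy=-8.718
  bounce: vy ← 0.49·8.718 = 4.272
Arc 3: start y=0.000, vy=4.272 → t=0.872, apex=0.931, x_land=52.087, impact vy=-4.272
  bounce: vy ← 0.49·4.272 = 2.093
Arc 4: start y=0.000, vy=2.093 → t=0.427, apex=0.224, x_land=55.915, impact vy=-2.093
  bounce: vy ← 0.49·2.093 = 1.026
Arc 5: start y=0.000, vy=1.026 → t=0.209, apex=0.054, x_land=57.790, impact vy=-1.026
  bounce: vy ← 0.49·1.026 = 0.503
Arc 6: start y=0.000, vy=0.503 → t=0.103, apex=0.013, x_land=58.709, impact vy=-0.503
  bounce: vy ← 0.49·0.503 = 0.246
Arc 7: start y=0.000, vy=0.246 → t=0.050, apex=0.003, x_land=59.160, impact vy=-0.246
  bounce: vy ← 0.49·0.246 = 0.121

1 3.162 16.150 28.335
2 1.779 3.878 44.276
3 0.872 0.931 52.087
4 0.427 0.224 55.915
5 0.209 0.054 57.790
6 0.103 0.013 58.709
7 0.050 0.003 59.160
final: 59.160 0.121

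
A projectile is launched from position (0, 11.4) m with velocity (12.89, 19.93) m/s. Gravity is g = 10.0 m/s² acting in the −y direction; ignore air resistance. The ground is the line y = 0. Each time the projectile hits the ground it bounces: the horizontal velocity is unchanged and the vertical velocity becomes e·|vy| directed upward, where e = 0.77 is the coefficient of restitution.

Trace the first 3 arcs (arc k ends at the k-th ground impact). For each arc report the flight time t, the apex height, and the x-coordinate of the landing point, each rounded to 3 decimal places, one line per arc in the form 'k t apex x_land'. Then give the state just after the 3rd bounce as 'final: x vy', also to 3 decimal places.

Arc 1: start y=11.400, vy=19.930 → t=4.493, apex=31.260, x_land=57.920, impact vy=-25.004
  bounce: vy ← 0.77·25.004 = 19.253
Arc 2: start y=0.000, vy=19.253 → t=3.851, apex=18.534, x_land=107.555, impact vy=-19.253
  bounce: vy ← 0.77·19.253 = 14.825
Arc 3: start y=0.000, vy=14.825 → t=2.965, apex=10.989, x_land=145.773, impact vy=-14.825
  bounce: vy ← 0.77·14.825 = 11.415

1 4.493 31.260 57.920
2 3.851 18.534 107.555
3 2.965 10.989 145.773
final: 145.773 11.415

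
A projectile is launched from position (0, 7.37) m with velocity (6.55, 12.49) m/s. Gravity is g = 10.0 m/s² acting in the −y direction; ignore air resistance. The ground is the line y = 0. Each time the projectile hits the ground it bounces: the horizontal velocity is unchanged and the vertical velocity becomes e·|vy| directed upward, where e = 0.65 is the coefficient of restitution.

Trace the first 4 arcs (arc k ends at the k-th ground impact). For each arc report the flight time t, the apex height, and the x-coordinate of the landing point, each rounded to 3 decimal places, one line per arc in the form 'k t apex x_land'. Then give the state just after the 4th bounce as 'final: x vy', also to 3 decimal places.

Arc 1: start y=7.370, vy=12.490 → t=2.991, apex=15.170, x_land=19.590, impact vy=-17.418
  bounce: vy ← 0.65·17.418 = 11.322
Arc 2: start y=0.000, vy=11.322 → t=2.264, apex=6.409, x_land=34.422, impact vy=-11.322
  bounce: vy ← 0.65·11.322 = 7.359
Arc 3: start y=0.000, vy=7.359 → t=1.472, apex=2.708, x_land=44.062, impact vy=-7.359
  bounce: vy ← 0.65·7.359 = 4.784
Arc 4: start y=0.000, vy=4.784 → t=0.957, apex=1.144, x_land=50.329, impact vy=-4.784
  bounce: vy ← 0.65·4.784 = 3.109

1 2.991 15.170 19.590
2 2.264 6.409 34.422
3 1.472 2.708 44.062
4 0.957 1.144 50.329
final: 50.329 3.109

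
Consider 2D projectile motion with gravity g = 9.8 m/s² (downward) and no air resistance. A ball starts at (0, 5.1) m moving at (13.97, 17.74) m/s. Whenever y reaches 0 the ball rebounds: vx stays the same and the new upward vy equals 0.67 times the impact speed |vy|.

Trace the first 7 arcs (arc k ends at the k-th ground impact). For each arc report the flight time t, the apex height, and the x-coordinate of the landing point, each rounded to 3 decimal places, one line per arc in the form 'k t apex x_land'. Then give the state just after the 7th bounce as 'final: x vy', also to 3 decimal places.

1 3.888 21.157 54.317
2 2.784 9.497 93.215
3 1.866 4.263 119.276
4 1.250 1.914 136.737
5 0.837 0.859 148.436
6 0.561 0.386 156.275
7 0.376 0.173 161.526
final: 161.526 1.234

Arc 1: start y=5.100, vy=17.740 → t=3.888, apex=21.157, x_land=54.317, impact vy=-20.363
  bounce: vy ← 0.67·20.363 = 13.643
Arc 2: start y=0.000, vy=13.643 → t=2.784, apex=9.497, x_land=93.215, impact vy=-13.643
  bounce: vy ← 0.67·13.643 = 9.141
Arc 3: start y=0.000, vy=9.141 → t=1.866, apex=4.263, x_land=119.276, impact vy=-9.141
  bounce: vy ← 0.67·9.141 = 6.125
Arc 4: start y=0.000, vy=6.125 → t=1.250, apex=1.914, x_land=136.737, impact vy=-6.125
  bounce: vy ← 0.67·6.125 = 4.103
Arc 5: start y=0.000, vy=4.103 → t=0.837, apex=0.859, x_land=148.436, impact vy=-4.103
  bounce: vy ← 0.67·4.103 = 2.749
Arc 6: start y=0.000, vy=2.749 → t=0.561, apex=0.386, x_land=156.275, impact vy=-2.749
  bounce: vy ← 0.67·2.749 = 1.842
Arc 7: start y=0.000, vy=1.842 → t=0.376, apex=0.173, x_land=161.526, impact vy=-1.842
  bounce: vy ← 0.67·1.842 = 1.234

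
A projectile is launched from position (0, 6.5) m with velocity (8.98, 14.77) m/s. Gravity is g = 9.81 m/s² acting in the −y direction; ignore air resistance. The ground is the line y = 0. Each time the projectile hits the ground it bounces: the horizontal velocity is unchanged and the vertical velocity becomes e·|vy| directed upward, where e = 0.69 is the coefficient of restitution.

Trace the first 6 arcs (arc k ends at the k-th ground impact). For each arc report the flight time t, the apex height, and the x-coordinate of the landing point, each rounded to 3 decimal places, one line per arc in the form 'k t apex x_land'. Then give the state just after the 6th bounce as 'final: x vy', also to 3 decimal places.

Arc 1: start y=6.500, vy=14.770 → t=3.401, apex=17.619, x_land=30.540, impact vy=-18.593
  bounce: vy ← 0.69·18.593 = 12.829
Arc 2: start y=0.000, vy=12.829 → t=2.615, apex=8.388, x_land=54.027, impact vy=-12.829
  bounce: vy ← 0.69·12.829 = 8.852
Arc 3: start y=0.000, vy=8.852 → t=1.805, apex=3.994, x_land=70.233, impact vy=-8.852
  bounce: vy ← 0.69·8.852 = 6.108
Arc 4: start y=0.000, vy=6.108 → t=1.245, apex=1.901, x_land=81.415, impact vy=-6.108
  bounce: vy ← 0.69·6.108 = 4.214
Arc 5: start y=0.000, vy=4.214 → t=0.859, apex=0.905, x_land=89.130, impact vy=-4.214
  bounce: vy ← 0.69·4.214 = 2.908
Arc 6: start y=0.000, vy=2.908 → t=0.593, apex=0.431, x_land=94.454, impact vy=-2.908
  bounce: vy ← 0.69·2.908 = 2.006

1 3.401 17.619 30.540
2 2.615 8.388 54.027
3 1.805 3.994 70.233
4 1.245 1.901 81.415
5 0.859 0.905 89.130
6 0.593 0.431 94.454
final: 94.454 2.006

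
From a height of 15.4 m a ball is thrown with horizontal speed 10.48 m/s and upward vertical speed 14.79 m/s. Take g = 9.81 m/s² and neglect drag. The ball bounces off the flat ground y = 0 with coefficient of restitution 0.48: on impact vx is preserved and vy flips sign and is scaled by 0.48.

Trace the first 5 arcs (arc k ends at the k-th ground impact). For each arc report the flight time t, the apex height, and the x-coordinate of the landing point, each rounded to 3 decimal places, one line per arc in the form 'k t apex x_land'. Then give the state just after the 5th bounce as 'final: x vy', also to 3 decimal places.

1 3.834 26.549 40.182
2 2.233 6.117 63.588
3 1.072 1.409 74.824
4 0.515 0.325 80.217
5 0.247 0.075 82.805
final: 82.805 0.582

Arc 1: start y=15.400, vy=14.790 → t=3.834, apex=26.549, x_land=40.182, impact vy=-22.823
  bounce: vy ← 0.48·22.823 = 10.955
Arc 2: start y=0.000, vy=10.955 → t=2.233, apex=6.117, x_land=63.588, impact vy=-10.955
  bounce: vy ← 0.48·10.955 = 5.258
Arc 3: start y=0.000, vy=5.258 → t=1.072, apex=1.409, x_land=74.824, impact vy=-5.258
  bounce: vy ← 0.48·5.258 = 2.524
Arc 4: start y=0.000, vy=2.524 → t=0.515, apex=0.325, x_land=80.217, impact vy=-2.524
  bounce: vy ← 0.48·2.524 = 1.212
Arc 5: start y=0.000, vy=1.212 → t=0.247, apex=0.075, x_land=82.805, impact vy=-1.212
  bounce: vy ← 0.48·1.212 = 0.582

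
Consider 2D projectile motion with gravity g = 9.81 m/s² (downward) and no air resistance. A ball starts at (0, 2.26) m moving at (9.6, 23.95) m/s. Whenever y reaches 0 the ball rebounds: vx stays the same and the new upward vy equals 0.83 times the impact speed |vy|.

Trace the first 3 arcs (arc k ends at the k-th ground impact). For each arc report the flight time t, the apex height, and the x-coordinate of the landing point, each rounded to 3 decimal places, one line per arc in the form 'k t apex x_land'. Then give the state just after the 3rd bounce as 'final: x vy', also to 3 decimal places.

1 4.975 31.496 47.764
2 4.206 21.697 88.145
3 3.491 14.947 121.662
final: 121.662 14.214

Arc 1: start y=2.260, vy=23.950 → t=4.975, apex=31.496, x_land=47.764, impact vy=-24.858
  bounce: vy ← 0.83·24.858 = 20.633
Arc 2: start y=0.000, vy=20.633 → t=4.206, apex=21.697, x_land=88.145, impact vy=-20.633
  bounce: vy ← 0.83·20.633 = 17.125
Arc 3: start y=0.000, vy=17.125 → t=3.491, apex=14.947, x_land=121.662, impact vy=-17.125
  bounce: vy ← 0.83·17.125 = 14.214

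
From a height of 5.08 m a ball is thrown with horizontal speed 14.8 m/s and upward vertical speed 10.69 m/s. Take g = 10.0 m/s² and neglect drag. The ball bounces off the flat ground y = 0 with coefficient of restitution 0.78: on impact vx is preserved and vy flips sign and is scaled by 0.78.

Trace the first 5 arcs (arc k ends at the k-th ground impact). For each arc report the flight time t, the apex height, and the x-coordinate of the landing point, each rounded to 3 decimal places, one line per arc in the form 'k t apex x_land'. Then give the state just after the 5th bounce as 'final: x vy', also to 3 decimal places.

1 2.538 10.794 37.566
2 2.292 6.567 71.489
3 1.788 3.995 97.949
4 1.394 2.431 118.587
5 1.088 1.479 134.685
final: 134.685 4.242

Arc 1: start y=5.080, vy=10.690 → t=2.538, apex=10.794, x_land=37.566, impact vy=-14.693
  bounce: vy ← 0.78·14.693 = 11.460
Arc 2: start y=0.000, vy=11.460 → t=2.292, apex=6.567, x_land=71.489, impact vy=-11.460
  bounce: vy ← 0.78·11.460 = 8.939
Arc 3: start y=0.000, vy=8.939 → t=1.788, apex=3.995, x_land=97.949, impact vy=-8.939
  bounce: vy ← 0.78·8.939 = 6.972
Arc 4: start y=0.000, vy=6.972 → t=1.394, apex=2.431, x_land=118.587, impact vy=-6.972
  bounce: vy ← 0.78·6.972 = 5.439
Arc 5: start y=0.000, vy=5.439 → t=1.088, apex=1.479, x_land=134.685, impact vy=-5.439
  bounce: vy ← 0.78·5.439 = 4.242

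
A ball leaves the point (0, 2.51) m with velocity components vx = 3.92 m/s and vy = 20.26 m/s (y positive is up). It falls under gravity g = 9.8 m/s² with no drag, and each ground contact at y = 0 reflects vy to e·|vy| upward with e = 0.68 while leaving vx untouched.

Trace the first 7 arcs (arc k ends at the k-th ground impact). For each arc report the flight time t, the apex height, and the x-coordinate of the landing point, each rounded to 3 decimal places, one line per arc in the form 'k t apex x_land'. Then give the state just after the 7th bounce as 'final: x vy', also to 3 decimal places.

1 4.255 23.452 16.680
2 2.975 10.844 28.343
3 2.023 5.014 36.274
4 1.376 2.319 41.667
5 0.936 1.072 45.335
6 0.636 0.496 47.828
7 0.433 0.229 49.524
final: 49.524 1.441

Arc 1: start y=2.510, vy=20.260 → t=4.255, apex=23.452, x_land=16.680, impact vy=-21.440
  bounce: vy ← 0.68·21.440 = 14.579
Arc 2: start y=0.000, vy=14.579 → t=2.975, apex=10.844, x_land=28.343, impact vy=-14.579
  bounce: vy ← 0.68·14.579 = 9.914
Arc 3: start y=0.000, vy=9.914 → t=2.023, apex=5.014, x_land=36.274, impact vy=-9.914
  bounce: vy ← 0.68·9.914 = 6.741
Arc 4: start y=0.000, vy=6.741 → t=1.376, apex=2.319, x_land=41.667, impact vy=-6.741
  bounce: vy ← 0.68·6.741 = 4.584
Arc 5: start y=0.000, vy=4.584 → t=0.936, apex=1.072, x_land=45.335, impact vy=-4.584
  bounce: vy ← 0.68·4.584 = 3.117
Arc 6: start y=0.000, vy=3.117 → t=0.636, apex=0.496, x_land=47.828, impact vy=-3.117
  bounce: vy ← 0.68·3.117 = 2.120
Arc 7: start y=0.000, vy=2.120 → t=0.433, apex=0.229, x_land=49.524, impact vy=-2.120
  bounce: vy ← 0.68·2.120 = 1.441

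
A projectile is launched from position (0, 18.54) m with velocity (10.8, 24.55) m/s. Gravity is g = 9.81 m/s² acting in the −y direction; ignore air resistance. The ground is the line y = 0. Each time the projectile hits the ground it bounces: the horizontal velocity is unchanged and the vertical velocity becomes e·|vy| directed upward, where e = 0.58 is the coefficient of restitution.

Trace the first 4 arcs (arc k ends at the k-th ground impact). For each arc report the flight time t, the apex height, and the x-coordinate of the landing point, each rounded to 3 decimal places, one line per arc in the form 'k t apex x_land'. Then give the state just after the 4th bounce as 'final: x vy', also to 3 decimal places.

1 5.672 49.259 61.253
2 3.676 16.571 100.954
3 2.132 5.574 123.981
4 1.237 1.875 137.336
final: 137.336 3.518

Arc 1: start y=18.540, vy=24.550 → t=5.672, apex=49.259, x_land=61.253, impact vy=-31.088
  bounce: vy ← 0.58·31.088 = 18.031
Arc 2: start y=0.000, vy=18.031 → t=3.676, apex=16.571, x_land=100.954, impact vy=-18.031
  bounce: vy ← 0.58·18.031 = 10.458
Arc 3: start y=0.000, vy=10.458 → t=2.132, apex=5.574, x_land=123.981, impact vy=-10.458
  bounce: vy ← 0.58·10.458 = 6.066
Arc 4: start y=0.000, vy=6.066 → t=1.237, apex=1.875, x_land=137.336, impact vy=-6.066
  bounce: vy ← 0.58·6.066 = 3.518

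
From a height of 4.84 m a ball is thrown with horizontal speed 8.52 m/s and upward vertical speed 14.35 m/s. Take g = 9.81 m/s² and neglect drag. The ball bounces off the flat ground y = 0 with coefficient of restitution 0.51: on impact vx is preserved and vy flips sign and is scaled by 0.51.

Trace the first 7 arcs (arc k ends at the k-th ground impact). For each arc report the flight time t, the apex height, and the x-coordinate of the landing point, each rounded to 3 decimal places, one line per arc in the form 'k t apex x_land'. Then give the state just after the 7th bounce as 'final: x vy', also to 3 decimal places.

1 3.231 15.336 27.528
2 1.804 3.989 42.894
3 0.920 1.037 50.731
4 0.469 0.270 54.728
5 0.239 0.070 56.766
6 0.122 0.018 57.806
7 0.062 0.005 58.336
final: 58.336 0.156

Arc 1: start y=4.840, vy=14.350 → t=3.231, apex=15.336, x_land=27.528, impact vy=-17.346
  bounce: vy ← 0.51·17.346 = 8.846
Arc 2: start y=0.000, vy=8.846 → t=1.804, apex=3.989, x_land=42.894, impact vy=-8.846
  bounce: vy ← 0.51·8.846 = 4.512
Arc 3: start y=0.000, vy=4.512 → t=0.920, apex=1.037, x_land=50.731, impact vy=-4.512
  bounce: vy ← 0.51·4.512 = 2.301
Arc 4: start y=0.000, vy=2.301 → t=0.469, apex=0.270, x_land=54.728, impact vy=-2.301
  bounce: vy ← 0.51·2.301 = 1.173
Arc 5: start y=0.000, vy=1.173 → t=0.239, apex=0.070, x_land=56.766, impact vy=-1.173
  bounce: vy ← 0.51·1.173 = 0.598
Arc 6: start y=0.000, vy=0.598 → t=0.122, apex=0.018, x_land=57.806, impact vy=-0.598
  bounce: vy ← 0.51·0.598 = 0.305
Arc 7: start y=0.000, vy=0.305 → t=0.062, apex=0.005, x_land=58.336, impact vy=-0.305
  bounce: vy ← 0.51·0.305 = 0.156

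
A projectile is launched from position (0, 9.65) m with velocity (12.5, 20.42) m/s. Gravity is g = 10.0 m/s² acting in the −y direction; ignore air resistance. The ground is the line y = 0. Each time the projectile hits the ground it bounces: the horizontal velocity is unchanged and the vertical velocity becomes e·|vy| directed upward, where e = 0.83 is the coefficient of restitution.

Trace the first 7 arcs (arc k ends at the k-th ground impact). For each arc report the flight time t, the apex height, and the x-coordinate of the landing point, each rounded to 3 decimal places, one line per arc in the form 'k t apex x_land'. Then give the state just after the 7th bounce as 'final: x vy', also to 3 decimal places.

Arc 1: start y=9.650, vy=20.420 → t=4.512, apex=30.499, x_land=56.397, impact vy=-24.698
  bounce: vy ← 0.83·24.698 = 20.499
Arc 2: start y=0.000, vy=20.499 → t=4.100, apex=21.011, x_land=107.645, impact vy=-20.499
  bounce: vy ← 0.83·20.499 = 17.014
Arc 3: start y=0.000, vy=17.014 → t=3.403, apex=14.474, x_land=150.180, impact vy=-17.014
  bounce: vy ← 0.83·17.014 = 14.122
Arc 4: start y=0.000, vy=14.122 → t=2.824, apex=9.971, x_land=185.485, impact vy=-14.122
  bounce: vy ← 0.83·14.122 = 11.721
Arc 5: start y=0.000, vy=11.721 → t=2.344, apex=6.869, x_land=214.788, impact vy=-11.721
  bounce: vy ← 0.83·11.721 = 9.729
Arc 6: start y=0.000, vy=9.729 → t=1.946, apex=4.732, x_land=239.109, impact vy=-9.729
  bounce: vy ← 0.83·9.729 = 8.075
Arc 7: start y=0.000, vy=8.075 → t=1.615, apex=3.260, x_land=259.296, impact vy=-8.075
  bounce: vy ← 0.83·8.075 = 6.702

1 4.512 30.499 56.397
2 4.100 21.011 107.645
3 3.403 14.474 150.180
4 2.824 9.971 185.485
5 2.344 6.869 214.788
6 1.946 4.732 239.109
7 1.615 3.260 259.296
final: 259.296 6.702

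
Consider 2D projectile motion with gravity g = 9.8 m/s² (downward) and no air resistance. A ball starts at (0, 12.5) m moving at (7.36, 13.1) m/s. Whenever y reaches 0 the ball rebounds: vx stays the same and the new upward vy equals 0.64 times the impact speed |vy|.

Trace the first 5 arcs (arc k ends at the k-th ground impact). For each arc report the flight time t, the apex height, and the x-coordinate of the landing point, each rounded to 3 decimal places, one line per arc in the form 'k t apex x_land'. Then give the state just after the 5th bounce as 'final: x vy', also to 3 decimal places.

1 3.419 21.256 25.167
2 2.666 8.706 44.789
3 1.706 3.566 57.346
4 1.092 1.461 65.383
5 0.699 0.598 70.527
final: 70.527 2.192

Arc 1: start y=12.500, vy=13.100 → t=3.419, apex=21.256, x_land=25.167, impact vy=-20.411
  bounce: vy ← 0.64·20.411 = 13.063
Arc 2: start y=0.000, vy=13.063 → t=2.666, apex=8.706, x_land=44.789, impact vy=-13.063
  bounce: vy ← 0.64·13.063 = 8.360
Arc 3: start y=0.000, vy=8.360 → t=1.706, apex=3.566, x_land=57.346, impact vy=-8.360
  bounce: vy ← 0.64·8.360 = 5.351
Arc 4: start y=0.000, vy=5.351 → t=1.092, apex=1.461, x_land=65.383, impact vy=-5.351
  bounce: vy ← 0.64·5.351 = 3.424
Arc 5: start y=0.000, vy=3.424 → t=0.699, apex=0.598, x_land=70.527, impact vy=-3.424
  bounce: vy ← 0.64·3.424 = 2.192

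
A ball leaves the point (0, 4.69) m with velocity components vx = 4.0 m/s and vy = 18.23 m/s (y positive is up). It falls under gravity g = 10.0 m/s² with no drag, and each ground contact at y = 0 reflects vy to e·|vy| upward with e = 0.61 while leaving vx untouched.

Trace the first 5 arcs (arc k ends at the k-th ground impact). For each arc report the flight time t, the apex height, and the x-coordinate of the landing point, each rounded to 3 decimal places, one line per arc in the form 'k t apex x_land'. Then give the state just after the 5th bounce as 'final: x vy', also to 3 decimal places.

Arc 1: start y=4.690, vy=18.230 → t=3.887, apex=21.307, x_land=15.549, impact vy=-20.643
  bounce: vy ← 0.61·20.643 = 12.592
Arc 2: start y=0.000, vy=12.592 → t=2.518, apex=7.928, x_land=25.623, impact vy=-12.592
  bounce: vy ← 0.61·12.592 = 7.681
Arc 3: start y=0.000, vy=7.681 → t=1.536, apex=2.950, x_land=31.768, impact vy=-7.681
  bounce: vy ← 0.61·7.681 = 4.686
Arc 4: start y=0.000, vy=4.686 → t=0.937, apex=1.098, x_land=35.516, impact vy=-4.686
  bounce: vy ← 0.61·4.686 = 2.858
Arc 5: start y=0.000, vy=2.858 → t=0.572, apex=0.408, x_land=37.803, impact vy=-2.858
  bounce: vy ← 0.61·2.858 = 1.743

1 3.887 21.307 15.549
2 2.518 7.928 25.623
3 1.536 2.950 31.768
4 0.937 1.098 35.516
5 0.572 0.408 37.803
final: 37.803 1.743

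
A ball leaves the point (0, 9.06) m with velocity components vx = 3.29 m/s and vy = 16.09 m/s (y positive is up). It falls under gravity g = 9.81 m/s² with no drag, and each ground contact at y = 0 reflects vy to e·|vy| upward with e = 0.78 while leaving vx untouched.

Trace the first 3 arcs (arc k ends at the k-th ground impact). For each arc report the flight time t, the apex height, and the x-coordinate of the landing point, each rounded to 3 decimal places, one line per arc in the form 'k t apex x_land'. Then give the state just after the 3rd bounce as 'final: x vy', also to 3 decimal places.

Arc 1: start y=9.060, vy=16.090 → t=3.770, apex=22.255, x_land=12.404, impact vy=-20.896
  bounce: vy ← 0.78·20.896 = 16.299
Arc 2: start y=0.000, vy=16.299 → t=3.323, apex=13.540, x_land=23.337, impact vy=-16.299
  bounce: vy ← 0.78·16.299 = 12.713
Arc 3: start y=0.000, vy=12.713 → t=2.592, apex=8.238, x_land=31.864, impact vy=-12.713
  bounce: vy ← 0.78·12.713 = 9.916

1 3.770 22.255 12.404
2 3.323 13.540 23.337
3 2.592 8.238 31.864
final: 31.864 9.916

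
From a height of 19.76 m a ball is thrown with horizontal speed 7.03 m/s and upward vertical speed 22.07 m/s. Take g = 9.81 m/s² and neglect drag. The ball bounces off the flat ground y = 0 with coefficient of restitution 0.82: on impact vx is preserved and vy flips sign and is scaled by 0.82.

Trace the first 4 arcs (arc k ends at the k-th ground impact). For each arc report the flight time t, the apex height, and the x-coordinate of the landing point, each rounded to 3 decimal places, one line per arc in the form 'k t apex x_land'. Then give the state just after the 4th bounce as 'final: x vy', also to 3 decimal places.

Arc 1: start y=19.760, vy=22.070 → t=5.265, apex=44.586, x_land=37.011, impact vy=-29.577
  bounce: vy ← 0.82·29.577 = 24.253
Arc 2: start y=0.000, vy=24.253 → t=4.945, apex=29.980, x_land=71.771, impact vy=-24.253
  bounce: vy ← 0.82·24.253 = 19.887
Arc 3: start y=0.000, vy=19.887 → t=4.054, apex=20.158, x_land=100.274, impact vy=-19.887
  bounce: vy ← 0.82·19.887 = 16.308
Arc 4: start y=0.000, vy=16.308 → t=3.325, apex=13.554, x_land=123.646, impact vy=-16.308
  bounce: vy ← 0.82·16.308 = 13.372

1 5.265 44.586 37.011
2 4.945 29.980 71.771
3 4.054 20.158 100.274
4 3.325 13.554 123.646
final: 123.646 13.372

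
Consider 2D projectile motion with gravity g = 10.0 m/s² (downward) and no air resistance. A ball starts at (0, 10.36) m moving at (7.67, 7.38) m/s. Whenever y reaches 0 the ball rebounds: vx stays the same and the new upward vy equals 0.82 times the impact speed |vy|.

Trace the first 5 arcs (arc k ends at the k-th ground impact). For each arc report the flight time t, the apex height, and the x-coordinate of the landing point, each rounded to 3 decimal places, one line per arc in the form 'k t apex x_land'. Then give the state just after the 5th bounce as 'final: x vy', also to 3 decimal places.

1 2.356 13.083 18.067
2 2.653 8.797 38.415
3 2.175 5.915 55.100
4 1.784 3.977 68.782
5 1.463 2.674 80.001
final: 80.001 5.997

Arc 1: start y=10.360, vy=7.380 → t=2.356, apex=13.083, x_land=18.067, impact vy=-16.176
  bounce: vy ← 0.82·16.176 = 13.264
Arc 2: start y=0.000, vy=13.264 → t=2.653, apex=8.797, x_land=38.415, impact vy=-13.264
  bounce: vy ← 0.82·13.264 = 10.877
Arc 3: start y=0.000, vy=10.877 → t=2.175, apex=5.915, x_land=55.100, impact vy=-10.877
  bounce: vy ← 0.82·10.877 = 8.919
Arc 4: start y=0.000, vy=8.919 → t=1.784, apex=3.977, x_land=68.782, impact vy=-8.919
  bounce: vy ← 0.82·8.919 = 7.314
Arc 5: start y=0.000, vy=7.314 → t=1.463, apex=2.674, x_land=80.001, impact vy=-7.314
  bounce: vy ← 0.82·7.314 = 5.997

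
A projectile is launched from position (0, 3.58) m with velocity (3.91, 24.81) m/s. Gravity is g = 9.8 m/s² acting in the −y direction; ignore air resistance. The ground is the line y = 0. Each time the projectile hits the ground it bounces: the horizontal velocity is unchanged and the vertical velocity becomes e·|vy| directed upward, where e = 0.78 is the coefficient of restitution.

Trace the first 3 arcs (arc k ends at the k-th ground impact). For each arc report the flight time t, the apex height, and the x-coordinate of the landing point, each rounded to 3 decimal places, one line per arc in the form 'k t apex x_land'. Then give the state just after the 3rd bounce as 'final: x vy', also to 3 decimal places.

Arc 1: start y=3.580, vy=24.810 → t=5.204, apex=34.985, x_land=20.346, impact vy=-26.186
  bounce: vy ← 0.78·26.186 = 20.425
Arc 2: start y=0.000, vy=20.425 → t=4.168, apex=21.285, x_land=36.645, impact vy=-20.425
  bounce: vy ← 0.78·20.425 = 15.932
Arc 3: start y=0.000, vy=15.932 → t=3.251, apex=12.950, x_land=49.357, impact vy=-15.932
  bounce: vy ← 0.78·15.932 = 12.427

1 5.204 34.985 20.346
2 4.168 21.285 36.645
3 3.251 12.950 49.357
final: 49.357 12.427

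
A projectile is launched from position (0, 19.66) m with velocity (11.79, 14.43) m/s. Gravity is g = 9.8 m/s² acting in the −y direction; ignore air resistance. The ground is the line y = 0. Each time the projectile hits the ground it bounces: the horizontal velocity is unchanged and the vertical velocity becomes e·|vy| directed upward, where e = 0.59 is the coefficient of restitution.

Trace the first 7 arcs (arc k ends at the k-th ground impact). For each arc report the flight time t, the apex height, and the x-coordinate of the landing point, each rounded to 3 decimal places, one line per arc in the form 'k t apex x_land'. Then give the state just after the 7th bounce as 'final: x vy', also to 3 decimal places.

Arc 1: start y=19.660, vy=14.430 → t=3.958, apex=30.284, x_land=46.670, impact vy=-24.363
  bounce: vy ← 0.59·24.363 = 14.374
Arc 2: start y=0.000, vy=14.374 → t=2.934, apex=10.542, x_land=81.257, impact vy=-14.374
  bounce: vy ← 0.59·14.374 = 8.481
Arc 3: start y=0.000, vy=8.481 → t=1.731, apex=3.670, x_land=101.662, impact vy=-8.481
  bounce: vy ← 0.59·8.481 = 5.004
Arc 4: start y=0.000, vy=5.004 → t=1.021, apex=1.277, x_land=113.702, impact vy=-5.004
  bounce: vy ← 0.59·5.004 = 2.952
Arc 5: start y=0.000, vy=2.952 → t=0.602, apex=0.445, x_land=120.805, impact vy=-2.952
  bounce: vy ← 0.59·2.952 = 1.742
Arc 6: start y=0.000, vy=1.742 → t=0.355, apex=0.155, x_land=124.996, impact vy=-1.742
  bounce: vy ← 0.59·1.742 = 1.028
Arc 7: start y=0.000, vy=1.028 → t=0.210, apex=0.054, x_land=127.469, impact vy=-1.028
  bounce: vy ← 0.59·1.028 = 0.606

1 3.958 30.284 46.670
2 2.934 10.542 81.257
3 1.731 3.670 101.662
4 1.021 1.277 113.702
5 0.602 0.445 120.805
6 0.355 0.155 124.996
7 0.210 0.054 127.469
final: 127.469 0.606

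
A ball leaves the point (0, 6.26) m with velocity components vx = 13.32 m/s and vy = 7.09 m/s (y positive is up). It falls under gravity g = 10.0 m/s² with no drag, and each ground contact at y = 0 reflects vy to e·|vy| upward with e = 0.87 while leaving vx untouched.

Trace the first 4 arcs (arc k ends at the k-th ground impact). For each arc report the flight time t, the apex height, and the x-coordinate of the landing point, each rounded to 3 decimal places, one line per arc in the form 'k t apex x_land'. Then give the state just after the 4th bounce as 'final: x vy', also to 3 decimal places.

Arc 1: start y=6.260, vy=7.090 → t=2.034, apex=8.773, x_land=27.088, impact vy=-13.246
  bounce: vy ← 0.87·13.246 = 11.524
Arc 2: start y=0.000, vy=11.524 → t=2.305, apex=6.641, x_land=57.789, impact vy=-11.524
  bounce: vy ← 0.87·11.524 = 10.026
Arc 3: start y=0.000, vy=10.026 → t=2.005, apex=5.026, x_land=84.499, impact vy=-10.026
  bounce: vy ← 0.87·10.026 = 8.723
Arc 4: start y=0.000, vy=8.723 → t=1.745, apex=3.804, x_land=107.737, impact vy=-8.723
  bounce: vy ← 0.87·8.723 = 7.589

1 2.034 8.773 27.088
2 2.305 6.641 57.789
3 2.005 5.026 84.499
4 1.745 3.804 107.737
final: 107.737 7.589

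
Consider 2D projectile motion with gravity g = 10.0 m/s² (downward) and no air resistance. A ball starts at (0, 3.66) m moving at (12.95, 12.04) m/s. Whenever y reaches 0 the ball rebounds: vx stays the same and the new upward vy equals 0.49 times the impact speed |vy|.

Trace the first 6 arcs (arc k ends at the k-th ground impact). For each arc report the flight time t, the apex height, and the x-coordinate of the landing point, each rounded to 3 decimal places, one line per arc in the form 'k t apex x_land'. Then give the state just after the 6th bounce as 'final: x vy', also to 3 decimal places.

Arc 1: start y=3.660, vy=12.040 → t=2.681, apex=10.908, x_land=34.719, impact vy=-14.770
  bounce: vy ← 0.49·14.770 = 7.237
Arc 2: start y=0.000, vy=7.237 → t=1.447, apex=2.619, x_land=53.464, impact vy=-7.237
  bounce: vy ← 0.49·7.237 = 3.546
Arc 3: start y=0.000, vy=3.546 → t=0.709, apex=0.629, x_land=62.649, impact vy=-3.546
  bounce: vy ← 0.49·3.546 = 1.738
Arc 4: start y=0.000, vy=1.738 → t=0.348, apex=0.151, x_land=67.150, impact vy=-1.738
  bounce: vy ← 0.49·1.738 = 0.851
Arc 5: start y=0.000, vy=0.851 → t=0.170, apex=0.036, x_land=69.355, impact vy=-0.851
  bounce: vy ← 0.49·0.851 = 0.417
Arc 6: start y=0.000, vy=0.417 → t=0.083, apex=0.009, x_land=70.436, impact vy=-0.417
  bounce: vy ← 0.49·0.417 = 0.204

1 2.681 10.908 34.719
2 1.447 2.619 53.464
3 0.709 0.629 62.649
4 0.348 0.151 67.150
5 0.170 0.036 69.355
6 0.083 0.009 70.436
final: 70.436 0.204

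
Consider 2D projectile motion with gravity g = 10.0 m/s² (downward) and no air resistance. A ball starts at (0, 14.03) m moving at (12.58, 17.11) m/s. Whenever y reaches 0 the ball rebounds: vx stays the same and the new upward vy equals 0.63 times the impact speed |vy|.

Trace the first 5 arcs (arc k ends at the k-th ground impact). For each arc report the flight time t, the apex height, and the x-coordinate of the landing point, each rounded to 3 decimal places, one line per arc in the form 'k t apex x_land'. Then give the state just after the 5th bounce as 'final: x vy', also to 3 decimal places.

Arc 1: start y=14.030, vy=17.110 → t=4.105, apex=28.668, x_land=51.647, impact vy=-23.945
  bounce: vy ← 0.63·23.945 = 15.085
Arc 2: start y=0.000, vy=15.085 → t=3.017, apex=11.378, x_land=89.601, impact vy=-15.085
  bounce: vy ← 0.63·15.085 = 9.504
Arc 3: start y=0.000, vy=9.504 → t=1.901, apex=4.516, x_land=113.513, impact vy=-9.504
  bounce: vy ← 0.63·9.504 = 5.987
Arc 4: start y=0.000, vy=5.987 → t=1.197, apex=1.792, x_land=128.577, impact vy=-5.987
  bounce: vy ← 0.63·5.987 = 3.772
Arc 5: start y=0.000, vy=3.772 → t=0.754, apex=0.711, x_land=138.067, impact vy=-3.772
  bounce: vy ← 0.63·3.772 = 2.376

1 4.105 28.668 51.647
2 3.017 11.378 89.601
3 1.901 4.516 113.513
4 1.197 1.792 128.577
5 0.754 0.711 138.067
final: 138.067 2.376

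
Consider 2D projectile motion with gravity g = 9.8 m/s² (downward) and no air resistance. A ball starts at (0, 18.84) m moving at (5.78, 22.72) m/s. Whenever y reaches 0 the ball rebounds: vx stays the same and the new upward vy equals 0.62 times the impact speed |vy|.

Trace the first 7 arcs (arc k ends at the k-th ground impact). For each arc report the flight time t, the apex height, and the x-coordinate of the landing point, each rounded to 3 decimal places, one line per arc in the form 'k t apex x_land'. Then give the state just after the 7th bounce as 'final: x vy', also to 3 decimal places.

1 5.355 45.177 30.951
2 3.765 17.366 52.713
3 2.334 6.675 66.206
4 1.447 2.566 74.571
5 0.897 0.986 79.758
6 0.556 0.379 82.974
7 0.345 0.146 84.967
final: 84.967 1.048

Arc 1: start y=18.840, vy=22.720 → t=5.355, apex=45.177, x_land=30.951, impact vy=-29.757
  bounce: vy ← 0.62·29.757 = 18.449
Arc 2: start y=0.000, vy=18.449 → t=3.765, apex=17.366, x_land=52.713, impact vy=-18.449
  bounce: vy ← 0.62·18.449 = 11.438
Arc 3: start y=0.000, vy=11.438 → t=2.334, apex=6.675, x_land=66.206, impact vy=-11.438
  bounce: vy ← 0.62·11.438 = 7.092
Arc 4: start y=0.000, vy=7.092 → t=1.447, apex=2.566, x_land=74.571, impact vy=-7.092
  bounce: vy ← 0.62·7.092 = 4.397
Arc 5: start y=0.000, vy=4.397 → t=0.897, apex=0.986, x_land=79.758, impact vy=-4.397
  bounce: vy ← 0.62·4.397 = 2.726
Arc 6: start y=0.000, vy=2.726 → t=0.556, apex=0.379, x_land=82.974, impact vy=-2.726
  bounce: vy ← 0.62·2.726 = 1.690
Arc 7: start y=0.000, vy=1.690 → t=0.345, apex=0.146, x_land=84.967, impact vy=-1.690
  bounce: vy ← 0.62·1.690 = 1.048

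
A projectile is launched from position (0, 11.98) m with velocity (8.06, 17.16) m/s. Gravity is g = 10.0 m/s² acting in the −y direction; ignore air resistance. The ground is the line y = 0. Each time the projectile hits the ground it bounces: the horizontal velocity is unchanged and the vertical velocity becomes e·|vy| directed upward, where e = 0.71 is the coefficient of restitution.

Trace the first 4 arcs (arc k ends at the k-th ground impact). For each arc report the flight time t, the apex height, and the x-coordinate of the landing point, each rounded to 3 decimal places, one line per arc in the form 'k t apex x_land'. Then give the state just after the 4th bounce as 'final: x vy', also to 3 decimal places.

Arc 1: start y=11.980, vy=17.160 → t=4.027, apex=26.703, x_land=32.458, impact vy=-23.110
  bounce: vy ← 0.71·23.110 = 16.408
Arc 2: start y=0.000, vy=16.408 → t=3.282, apex=13.461, x_land=58.907, impact vy=-16.408
  bounce: vy ← 0.71·16.408 = 11.650
Arc 3: start y=0.000, vy=11.650 → t=2.330, apex=6.786, x_land=77.686, impact vy=-11.650
  bounce: vy ← 0.71·11.650 = 8.271
Arc 4: start y=0.000, vy=8.271 → t=1.654, apex=3.421, x_land=91.020, impact vy=-8.271
  bounce: vy ← 0.71·8.271 = 5.873

1 4.027 26.703 32.458
2 3.282 13.461 58.907
3 2.330 6.786 77.686
4 1.654 3.421 91.020
final: 91.020 5.873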